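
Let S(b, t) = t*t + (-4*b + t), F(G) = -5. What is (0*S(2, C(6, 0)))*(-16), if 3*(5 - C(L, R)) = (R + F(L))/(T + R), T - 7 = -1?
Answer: 0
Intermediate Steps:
T = 6 (T = 7 - 1 = 6)
C(L, R) = 5 - (-5 + R)/(3*(6 + R)) (C(L, R) = 5 - (R - 5)/(3*(6 + R)) = 5 - (-5 + R)/(3*(6 + R)))
S(b, t) = t + t² - 4*b (S(b, t) = t² + (t - 4*b) = t + t² - 4*b)
(0*S(2, C(6, 0)))*(-16) = (0*((95 + 14*0)/(3*(6 + 0)) + ((95 + 14*0)/(3*(6 + 0)))² - 4*2))*(-16) = (0*((⅓)*(95 + 0)/6 + ((⅓)*(95 + 0)/6)² - 8))*(-16) = (0*((⅓)*(⅙)*95 + ((⅓)*(⅙)*95)² - 8))*(-16) = (0*(95/18 + (95/18)² - 8))*(-16) = (0*(95/18 + 9025/324 - 8))*(-16) = (0*(8143/324))*(-16) = 0*(-16) = 0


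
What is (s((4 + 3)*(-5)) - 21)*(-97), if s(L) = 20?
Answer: 97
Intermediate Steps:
(s((4 + 3)*(-5)) - 21)*(-97) = (20 - 21)*(-97) = -1*(-97) = 97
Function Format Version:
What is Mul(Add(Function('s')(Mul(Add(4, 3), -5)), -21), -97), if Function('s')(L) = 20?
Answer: 97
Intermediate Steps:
Mul(Add(Function('s')(Mul(Add(4, 3), -5)), -21), -97) = Mul(Add(20, -21), -97) = Mul(-1, -97) = 97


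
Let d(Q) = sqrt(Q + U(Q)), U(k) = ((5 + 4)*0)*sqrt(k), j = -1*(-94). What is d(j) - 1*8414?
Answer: -8414 + sqrt(94) ≈ -8404.3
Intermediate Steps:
j = 94
U(k) = 0 (U(k) = (9*0)*sqrt(k) = 0*sqrt(k) = 0)
d(Q) = sqrt(Q) (d(Q) = sqrt(Q + 0) = sqrt(Q))
d(j) - 1*8414 = sqrt(94) - 1*8414 = sqrt(94) - 8414 = -8414 + sqrt(94)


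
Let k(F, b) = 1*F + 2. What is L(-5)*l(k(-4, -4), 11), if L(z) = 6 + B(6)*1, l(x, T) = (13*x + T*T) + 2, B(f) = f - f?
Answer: 582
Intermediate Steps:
k(F, b) = 2 + F (k(F, b) = F + 2 = 2 + F)
B(f) = 0
l(x, T) = 2 + T² + 13*x (l(x, T) = (13*x + T²) + 2 = (T² + 13*x) + 2 = 2 + T² + 13*x)
L(z) = 6 (L(z) = 6 + 0*1 = 6 + 0 = 6)
L(-5)*l(k(-4, -4), 11) = 6*(2 + 11² + 13*(2 - 4)) = 6*(2 + 121 + 13*(-2)) = 6*(2 + 121 - 26) = 6*97 = 582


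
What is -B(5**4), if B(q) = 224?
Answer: -224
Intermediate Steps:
-B(5**4) = -1*224 = -224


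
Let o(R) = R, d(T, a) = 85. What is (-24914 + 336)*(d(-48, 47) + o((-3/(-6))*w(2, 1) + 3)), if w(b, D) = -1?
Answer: -2150575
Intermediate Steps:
(-24914 + 336)*(d(-48, 47) + o((-3/(-6))*w(2, 1) + 3)) = (-24914 + 336)*(85 + (-3/(-6)*(-1) + 3)) = -24578*(85 + (-3*(-⅙)*(-1) + 3)) = -24578*(85 + ((½)*(-1) + 3)) = -24578*(85 + (-½ + 3)) = -24578*(85 + 5/2) = -24578*175/2 = -2150575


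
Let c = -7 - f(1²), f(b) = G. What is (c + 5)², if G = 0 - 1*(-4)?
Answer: 36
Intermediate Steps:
G = 4 (G = 0 + 4 = 4)
f(b) = 4
c = -11 (c = -7 - 1*4 = -7 - 4 = -11)
(c + 5)² = (-11 + 5)² = (-6)² = 36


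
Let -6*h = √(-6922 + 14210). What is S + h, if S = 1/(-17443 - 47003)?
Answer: -1/64446 - √1822/3 ≈ -14.228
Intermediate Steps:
S = -1/64446 (S = 1/(-64446) = -1/64446 ≈ -1.5517e-5)
h = -√1822/3 (h = -√(-6922 + 14210)/6 = -√1822/3 ≈ -14.228)
S + h = -1/64446 - √1822/3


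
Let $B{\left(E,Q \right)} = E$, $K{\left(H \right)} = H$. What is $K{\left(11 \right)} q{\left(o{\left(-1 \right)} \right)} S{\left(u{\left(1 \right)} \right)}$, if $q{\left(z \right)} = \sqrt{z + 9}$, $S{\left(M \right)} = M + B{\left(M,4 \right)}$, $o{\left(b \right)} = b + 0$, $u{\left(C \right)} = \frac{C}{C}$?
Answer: $44 \sqrt{2} \approx 62.225$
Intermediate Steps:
$u{\left(C \right)} = 1$
$o{\left(b \right)} = b$
$S{\left(M \right)} = 2 M$ ($S{\left(M \right)} = M + M = 2 M$)
$q{\left(z \right)} = \sqrt{9 + z}$
$K{\left(11 \right)} q{\left(o{\left(-1 \right)} \right)} S{\left(u{\left(1 \right)} \right)} = 11 \sqrt{9 - 1} \cdot 2 \cdot 1 = 11 \sqrt{8} \cdot 2 = 11 \cdot 2 \sqrt{2} \cdot 2 = 22 \sqrt{2} \cdot 2 = 44 \sqrt{2}$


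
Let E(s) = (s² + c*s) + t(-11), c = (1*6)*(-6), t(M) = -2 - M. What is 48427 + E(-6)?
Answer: 48688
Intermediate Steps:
c = -36 (c = 6*(-6) = -36)
E(s) = 9 + s² - 36*s (E(s) = (s² - 36*s) + (-2 - 1*(-11)) = (s² - 36*s) + (-2 + 11) = (s² - 36*s) + 9 = 9 + s² - 36*s)
48427 + E(-6) = 48427 + (9 + (-6)² - 36*(-6)) = 48427 + (9 + 36 + 216) = 48427 + 261 = 48688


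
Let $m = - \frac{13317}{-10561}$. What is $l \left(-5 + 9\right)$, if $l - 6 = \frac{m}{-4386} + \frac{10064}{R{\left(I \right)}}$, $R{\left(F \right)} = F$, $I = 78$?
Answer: $\frac{162615650582}{301083549} \approx 540.1$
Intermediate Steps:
$m = \frac{13317}{10561}$ ($m = \left(-13317\right) \left(- \frac{1}{10561}\right) = \frac{13317}{10561} \approx 1.261$)
$l = \frac{81307825291}{602167098}$ ($l = 6 + \left(\frac{13317}{10561 \left(-4386\right)} + \frac{10064}{78}\right) = 6 + \left(\frac{13317}{10561} \left(- \frac{1}{4386}\right) + 10064 \cdot \frac{1}{78}\right) = 6 + \left(- \frac{4439}{15440182} + \frac{5032}{39}\right) = 6 + \frac{77694822703}{602167098} = \frac{81307825291}{602167098} \approx 135.03$)
$l \left(-5 + 9\right) = \frac{81307825291 \left(-5 + 9\right)}{602167098} = \frac{81307825291}{602167098} \cdot 4 = \frac{162615650582}{301083549}$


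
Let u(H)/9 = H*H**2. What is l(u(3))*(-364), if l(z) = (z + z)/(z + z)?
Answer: -364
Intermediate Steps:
u(H) = 9*H**3 (u(H) = 9*(H*H**2) = 9*H**3)
l(z) = 1 (l(z) = (2*z)/((2*z)) = (2*z)*(1/(2*z)) = 1)
l(u(3))*(-364) = 1*(-364) = -364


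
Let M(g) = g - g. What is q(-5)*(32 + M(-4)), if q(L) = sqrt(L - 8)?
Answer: 32*I*sqrt(13) ≈ 115.38*I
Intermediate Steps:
M(g) = 0
q(L) = sqrt(-8 + L)
q(-5)*(32 + M(-4)) = sqrt(-8 - 5)*(32 + 0) = sqrt(-13)*32 = (I*sqrt(13))*32 = 32*I*sqrt(13)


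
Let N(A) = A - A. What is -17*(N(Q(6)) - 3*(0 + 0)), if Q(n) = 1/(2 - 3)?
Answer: 0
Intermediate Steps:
Q(n) = -1 (Q(n) = 1/(-1) = -1)
N(A) = 0
-17*(N(Q(6)) - 3*(0 + 0)) = -17*(0 - 3*(0 + 0)) = -17*(0 - 3*0) = -17*(0 + 0) = -17*0 = 0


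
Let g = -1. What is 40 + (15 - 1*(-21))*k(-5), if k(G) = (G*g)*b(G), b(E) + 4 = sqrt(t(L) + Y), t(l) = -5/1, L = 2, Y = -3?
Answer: -680 + 360*I*sqrt(2) ≈ -680.0 + 509.12*I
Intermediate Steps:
t(l) = -5 (t(l) = -5*1 = -5)
b(E) = -4 + 2*I*sqrt(2) (b(E) = -4 + sqrt(-5 - 3) = -4 + sqrt(-8) = -4 + 2*I*sqrt(2))
k(G) = -G*(-4 + 2*I*sqrt(2)) (k(G) = (G*(-1))*(-4 + 2*I*sqrt(2)) = (-G)*(-4 + 2*I*sqrt(2)) = -G*(-4 + 2*I*sqrt(2)))
40 + (15 - 1*(-21))*k(-5) = 40 + (15 - 1*(-21))*(2*(-5)*(2 - I*sqrt(2))) = 40 + (15 + 21)*(-20 + 10*I*sqrt(2)) = 40 + 36*(-20 + 10*I*sqrt(2)) = 40 + (-720 + 360*I*sqrt(2)) = -680 + 360*I*sqrt(2)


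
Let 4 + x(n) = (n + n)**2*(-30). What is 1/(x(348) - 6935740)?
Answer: -1/21468224 ≈ -4.6580e-8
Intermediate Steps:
x(n) = -4 - 120*n**2 (x(n) = -4 + (n + n)**2*(-30) = -4 + (2*n)**2*(-30) = -4 + (4*n**2)*(-30) = -4 - 120*n**2)
1/(x(348) - 6935740) = 1/((-4 - 120*348**2) - 6935740) = 1/((-4 - 120*121104) - 6935740) = 1/((-4 - 14532480) - 6935740) = 1/(-14532484 - 6935740) = 1/(-21468224) = -1/21468224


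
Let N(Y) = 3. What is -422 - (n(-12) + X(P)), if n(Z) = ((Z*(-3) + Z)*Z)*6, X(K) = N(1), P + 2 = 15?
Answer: 1303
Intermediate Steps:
P = 13 (P = -2 + 15 = 13)
X(K) = 3
n(Z) = -12*Z² (n(Z) = ((-3*Z + Z)*Z)*6 = ((-2*Z)*Z)*6 = -2*Z²*6 = -12*Z²)
-422 - (n(-12) + X(P)) = -422 - (-12*(-12)² + 3) = -422 - (-12*144 + 3) = -422 - (-1728 + 3) = -422 - 1*(-1725) = -422 + 1725 = 1303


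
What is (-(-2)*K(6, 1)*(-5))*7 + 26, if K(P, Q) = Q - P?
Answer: 376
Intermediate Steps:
(-(-2)*K(6, 1)*(-5))*7 + 26 = (-(-2)*(1 - 1*6)*(-5))*7 + 26 = (-(-2)*(1 - 6)*(-5))*7 + 26 = (-(-2)*(-5)*(-5))*7 + 26 = (-2*5*(-5))*7 + 26 = -10*(-5)*7 + 26 = 50*7 + 26 = 350 + 26 = 376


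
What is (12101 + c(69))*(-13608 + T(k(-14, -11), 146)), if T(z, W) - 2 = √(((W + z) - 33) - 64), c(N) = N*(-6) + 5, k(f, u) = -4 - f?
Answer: -159081352 + 11692*√59 ≈ -1.5899e+8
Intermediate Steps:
c(N) = 5 - 6*N (c(N) = -6*N + 5 = 5 - 6*N)
T(z, W) = 2 + √(-97 + W + z) (T(z, W) = 2 + √(((W + z) - 33) - 64) = 2 + √((-33 + W + z) - 64) = 2 + √(-97 + W + z))
(12101 + c(69))*(-13608 + T(k(-14, -11), 146)) = (12101 + (5 - 6*69))*(-13608 + (2 + √(-97 + 146 + (-4 - 1*(-14))))) = (12101 + (5 - 414))*(-13608 + (2 + √(-97 + 146 + (-4 + 14)))) = (12101 - 409)*(-13608 + (2 + √(-97 + 146 + 10))) = 11692*(-13608 + (2 + √59)) = 11692*(-13606 + √59) = -159081352 + 11692*√59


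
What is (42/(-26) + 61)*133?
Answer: 102676/13 ≈ 7898.2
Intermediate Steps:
(42/(-26) + 61)*133 = (42*(-1/26) + 61)*133 = (-21/13 + 61)*133 = (772/13)*133 = 102676/13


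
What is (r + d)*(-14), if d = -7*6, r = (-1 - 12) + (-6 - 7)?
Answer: 952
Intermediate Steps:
r = -26 (r = -13 - 13 = -26)
d = -42
(r + d)*(-14) = (-26 - 42)*(-14) = -68*(-14) = 952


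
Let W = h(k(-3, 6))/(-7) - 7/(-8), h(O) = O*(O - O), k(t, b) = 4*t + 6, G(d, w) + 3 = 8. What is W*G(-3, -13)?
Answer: 35/8 ≈ 4.3750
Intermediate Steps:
G(d, w) = 5 (G(d, w) = -3 + 8 = 5)
k(t, b) = 6 + 4*t
h(O) = 0 (h(O) = O*0 = 0)
W = 7/8 (W = 0/(-7) - 7/(-8) = 0*(-⅐) - 7*(-⅛) = 0 + 7/8 = 7/8 ≈ 0.87500)
W*G(-3, -13) = (7/8)*5 = 35/8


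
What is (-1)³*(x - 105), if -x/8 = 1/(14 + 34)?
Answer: 631/6 ≈ 105.17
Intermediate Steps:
x = -⅙ (x = -8/(14 + 34) = -8/48 = -8*1/48 = -⅙ ≈ -0.16667)
(-1)³*(x - 105) = (-1)³*(-⅙ - 105) = -1*(-631/6) = 631/6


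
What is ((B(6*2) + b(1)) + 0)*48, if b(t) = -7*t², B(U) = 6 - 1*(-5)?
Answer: 192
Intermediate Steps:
B(U) = 11 (B(U) = 6 + 5 = 11)
((B(6*2) + b(1)) + 0)*48 = ((11 - 7*1²) + 0)*48 = ((11 - 7*1) + 0)*48 = ((11 - 7) + 0)*48 = (4 + 0)*48 = 4*48 = 192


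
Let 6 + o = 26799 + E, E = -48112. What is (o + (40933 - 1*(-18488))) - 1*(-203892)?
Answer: 241994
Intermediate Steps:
o = -21319 (o = -6 + (26799 - 48112) = -6 - 21313 = -21319)
(o + (40933 - 1*(-18488))) - 1*(-203892) = (-21319 + (40933 - 1*(-18488))) - 1*(-203892) = (-21319 + (40933 + 18488)) + 203892 = (-21319 + 59421) + 203892 = 38102 + 203892 = 241994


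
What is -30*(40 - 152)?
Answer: 3360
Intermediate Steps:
-30*(40 - 152) = -30*(-112) = -1*(-3360) = 3360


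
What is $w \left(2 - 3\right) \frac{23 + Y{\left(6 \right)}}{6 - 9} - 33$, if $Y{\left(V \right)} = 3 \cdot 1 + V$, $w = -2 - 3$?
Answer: $- \frac{259}{3} \approx -86.333$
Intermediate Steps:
$w = -5$
$Y{\left(V \right)} = 3 + V$
$w \left(2 - 3\right) \frac{23 + Y{\left(6 \right)}}{6 - 9} - 33 = - 5 \left(2 - 3\right) \frac{23 + \left(3 + 6\right)}{6 - 9} - 33 = \left(-5\right) \left(-1\right) \frac{23 + 9}{-3} - 33 = 5 \cdot 32 \left(- \frac{1}{3}\right) - 33 = 5 \left(- \frac{32}{3}\right) - 33 = - \frac{160}{3} - 33 = - \frac{259}{3}$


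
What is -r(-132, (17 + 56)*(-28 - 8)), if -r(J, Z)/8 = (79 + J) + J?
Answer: -1480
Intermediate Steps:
r(J, Z) = -632 - 16*J (r(J, Z) = -8*((79 + J) + J) = -8*(79 + 2*J) = -632 - 16*J)
-r(-132, (17 + 56)*(-28 - 8)) = -(-632 - 16*(-132)) = -(-632 + 2112) = -1*1480 = -1480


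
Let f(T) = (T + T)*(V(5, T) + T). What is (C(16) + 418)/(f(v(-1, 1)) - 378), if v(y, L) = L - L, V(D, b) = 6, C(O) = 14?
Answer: -8/7 ≈ -1.1429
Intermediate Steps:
v(y, L) = 0
f(T) = 2*T*(6 + T) (f(T) = (T + T)*(6 + T) = (2*T)*(6 + T) = 2*T*(6 + T))
(C(16) + 418)/(f(v(-1, 1)) - 378) = (14 + 418)/(2*0*(6 + 0) - 378) = 432/(2*0*6 - 378) = 432/(0 - 378) = 432/(-378) = 432*(-1/378) = -8/7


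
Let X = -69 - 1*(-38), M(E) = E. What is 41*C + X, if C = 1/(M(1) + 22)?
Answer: -672/23 ≈ -29.217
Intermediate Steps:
X = -31 (X = -69 + 38 = -31)
C = 1/23 (C = 1/(1 + 22) = 1/23 ≈ 0.043478)
41*C + X = 41*(1/23) - 31 = 41/23 - 31 = -672/23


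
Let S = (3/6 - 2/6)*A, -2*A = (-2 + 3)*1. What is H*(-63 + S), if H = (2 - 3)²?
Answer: -757/12 ≈ -63.083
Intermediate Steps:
H = 1 (H = (-1)² = 1)
A = -½ (A = -(-2 + 3)/2 = -1/2 = -½*1 = -½ ≈ -0.50000)
S = -1/12 (S = (3/6 - 2/6)*(-½) = (3*(⅙) - 2*⅙)*(-½) = (½ - ⅓)*(-½) = (⅙)*(-½) = -1/12 ≈ -0.083333)
H*(-63 + S) = 1*(-63 - 1/12) = 1*(-757/12) = -757/12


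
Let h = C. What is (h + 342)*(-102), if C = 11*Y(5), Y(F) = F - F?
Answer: -34884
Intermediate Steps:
Y(F) = 0
C = 0 (C = 11*0 = 0)
h = 0
(h + 342)*(-102) = (0 + 342)*(-102) = 342*(-102) = -34884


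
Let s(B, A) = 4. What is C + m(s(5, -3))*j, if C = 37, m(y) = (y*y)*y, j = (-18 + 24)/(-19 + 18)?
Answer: -347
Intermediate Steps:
j = -6 (j = 6/(-1) = 6*(-1) = -6)
m(y) = y³ (m(y) = y²*y = y³)
C + m(s(5, -3))*j = 37 + 4³*(-6) = 37 + 64*(-6) = 37 - 384 = -347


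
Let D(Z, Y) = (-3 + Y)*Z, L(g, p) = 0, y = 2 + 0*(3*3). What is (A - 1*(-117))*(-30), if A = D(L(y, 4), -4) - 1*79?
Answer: -1140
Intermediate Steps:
y = 2 (y = 2 + 0*9 = 2 + 0 = 2)
D(Z, Y) = Z*(-3 + Y)
A = -79 (A = 0*(-3 - 4) - 1*79 = 0*(-7) - 79 = 0 - 79 = -79)
(A - 1*(-117))*(-30) = (-79 - 1*(-117))*(-30) = (-79 + 117)*(-30) = 38*(-30) = -1140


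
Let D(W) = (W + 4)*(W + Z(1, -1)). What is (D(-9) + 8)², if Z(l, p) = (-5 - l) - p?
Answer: 6084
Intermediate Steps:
Z(l, p) = -5 - l - p
D(W) = (-5 + W)*(4 + W) (D(W) = (W + 4)*(W + (-5 - 1*1 - 1*(-1))) = (4 + W)*(W + (-5 - 1 + 1)) = (4 + W)*(W - 5) = (4 + W)*(-5 + W) = (-5 + W)*(4 + W))
(D(-9) + 8)² = ((-20 + (-9)² - 1*(-9)) + 8)² = ((-20 + 81 + 9) + 8)² = (70 + 8)² = 78² = 6084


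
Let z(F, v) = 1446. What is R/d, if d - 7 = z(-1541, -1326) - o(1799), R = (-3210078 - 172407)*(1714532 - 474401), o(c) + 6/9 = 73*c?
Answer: 2516834703321/77924 ≈ 3.2299e+7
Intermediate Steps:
o(c) = -⅔ + 73*c
R = -4194724505535 (R = -3382485*1240131 = -4194724505535)
d = -389620/3 (d = 7 + (1446 - (-⅔ + 73*1799)) = 7 + (1446 - (-⅔ + 131327)) = 7 + (1446 - 1*393979/3) = 7 + (1446 - 393979/3) = 7 - 389641/3 = -389620/3 ≈ -1.2987e+5)
R/d = -4194724505535/(-389620/3) = -4194724505535*(-3/389620) = 2516834703321/77924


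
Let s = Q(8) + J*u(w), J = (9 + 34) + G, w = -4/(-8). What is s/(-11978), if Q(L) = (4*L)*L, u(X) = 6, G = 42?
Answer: -383/5989 ≈ -0.063951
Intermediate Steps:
w = ½ (w = -4*(-⅛) = ½ ≈ 0.50000)
Q(L) = 4*L²
J = 85 (J = (9 + 34) + 42 = 43 + 42 = 85)
s = 766 (s = 4*8² + 85*6 = 4*64 + 510 = 256 + 510 = 766)
s/(-11978) = 766/(-11978) = 766*(-1/11978) = -383/5989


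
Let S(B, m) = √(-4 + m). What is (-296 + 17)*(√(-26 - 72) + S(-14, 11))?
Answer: -279*√7 - 1953*I*√2 ≈ -738.17 - 2762.0*I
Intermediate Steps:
(-296 + 17)*(√(-26 - 72) + S(-14, 11)) = (-296 + 17)*(√(-26 - 72) + √(-4 + 11)) = -279*(√(-98) + √7) = -279*(7*I*√2 + √7) = -279*(√7 + 7*I*√2) = -279*√7 - 1953*I*√2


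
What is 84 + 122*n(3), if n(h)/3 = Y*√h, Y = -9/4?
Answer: 84 - 1647*√3/2 ≈ -1342.3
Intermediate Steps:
Y = -9/4 (Y = -9*¼ = -9/4 ≈ -2.2500)
n(h) = -27*√h/4 (n(h) = 3*(-9*√h/4) = -27*√h/4)
84 + 122*n(3) = 84 + 122*(-27*√3/4) = 84 - 1647*√3/2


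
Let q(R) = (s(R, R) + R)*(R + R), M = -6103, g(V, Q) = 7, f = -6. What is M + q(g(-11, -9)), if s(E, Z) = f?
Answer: -6089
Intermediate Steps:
s(E, Z) = -6
q(R) = 2*R*(-6 + R) (q(R) = (-6 + R)*(R + R) = (-6 + R)*(2*R) = 2*R*(-6 + R))
M + q(g(-11, -9)) = -6103 + 2*7*(-6 + 7) = -6103 + 2*7*1 = -6103 + 14 = -6089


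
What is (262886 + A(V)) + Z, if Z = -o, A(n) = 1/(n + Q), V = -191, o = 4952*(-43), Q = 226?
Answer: 16653771/35 ≈ 4.7582e+5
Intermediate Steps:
o = -212936
A(n) = 1/(226 + n) (A(n) = 1/(n + 226) = 1/(226 + n))
Z = 212936 (Z = -1*(-212936) = 212936)
(262886 + A(V)) + Z = (262886 + 1/(226 - 191)) + 212936 = (262886 + 1/35) + 212936 = 9201011/35 + 212936 = 16653771/35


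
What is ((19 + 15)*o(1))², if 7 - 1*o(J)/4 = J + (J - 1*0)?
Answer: 462400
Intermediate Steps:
o(J) = 28 - 8*J (o(J) = 28 - 4*(J + (J - 1*0)) = 28 - 4*(J + (J + 0)) = 28 - 4*(J + J) = 28 - 8*J)
((19 + 15)*o(1))² = ((19 + 15)*(28 - 8*1))² = (34*(28 - 8))² = (34*20)² = 680² = 462400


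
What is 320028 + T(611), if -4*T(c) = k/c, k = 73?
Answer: 782148359/2444 ≈ 3.2003e+5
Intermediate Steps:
T(c) = -73/(4*c)
320028 + T(611) = 320028 - 73/4/611 = 320028 - 73/4*1/611 = 320028 - 73/2444 = 782148359/2444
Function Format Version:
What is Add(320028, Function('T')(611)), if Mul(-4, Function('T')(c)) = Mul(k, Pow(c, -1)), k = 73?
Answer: Rational(782148359, 2444) ≈ 3.2003e+5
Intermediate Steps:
Function('T')(c) = Mul(Rational(-73, 4), Pow(c, -1)) (Function('T')(c) = Mul(Rational(-1, 4), Mul(73, Pow(c, -1))) = Mul(Rational(-73, 4), Pow(c, -1)))
Add(320028, Function('T')(611)) = Add(320028, Mul(Rational(-73, 4), Pow(611, -1))) = Add(320028, Mul(Rational(-73, 4), Rational(1, 611))) = Add(320028, Rational(-73, 2444)) = Rational(782148359, 2444)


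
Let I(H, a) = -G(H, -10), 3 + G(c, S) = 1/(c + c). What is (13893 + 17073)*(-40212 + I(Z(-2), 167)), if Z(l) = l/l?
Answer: -1245127377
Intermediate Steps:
G(c, S) = -3 + 1/(2*c) (G(c, S) = -3 + 1/(c + c) = -3 + 1/(2*c))
Z(l) = 1
I(H, a) = 3 - 1/(2*H) (I(H, a) = -(-3 + 1/(2*H)) = 3 - 1/(2*H))
(13893 + 17073)*(-40212 + I(Z(-2), 167)) = (13893 + 17073)*(-40212 + (3 - ½/1)) = 30966*(-40212 + (3 - ½*1)) = 30966*(-40212 + (3 - ½)) = 30966*(-40212 + 5/2) = 30966*(-80419/2) = -1245127377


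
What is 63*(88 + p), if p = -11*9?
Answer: -693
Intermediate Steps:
p = -99
63*(88 + p) = 63*(88 - 99) = 63*(-11) = -693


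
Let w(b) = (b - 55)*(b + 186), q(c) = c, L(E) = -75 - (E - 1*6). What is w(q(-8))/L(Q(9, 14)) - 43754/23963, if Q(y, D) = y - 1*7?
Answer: 265614548/1701373 ≈ 156.12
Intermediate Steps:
Q(y, D) = -7 + y (Q(y, D) = y - 7 = -7 + y)
L(E) = -69 - E (L(E) = -75 - (E - 6) = -75 - (-6 + E) = -75 + (6 - E) = -69 - E)
w(b) = (-55 + b)*(186 + b)
w(q(-8))/L(Q(9, 14)) - 43754/23963 = (-10230 + (-8)² + 131*(-8))/(-69 - (-7 + 9)) - 43754/23963 = (-10230 + 64 - 1048)/(-69 - 1*2) - 43754*1/23963 = -11214/(-69 - 2) - 43754/23963 = -11214/(-71) - 43754/23963 = -11214*(-1/71) - 43754/23963 = 11214/71 - 43754/23963 = 265614548/1701373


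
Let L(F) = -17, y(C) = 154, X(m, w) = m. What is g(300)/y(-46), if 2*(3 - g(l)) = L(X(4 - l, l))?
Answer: 23/308 ≈ 0.074675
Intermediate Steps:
g(l) = 23/2 (g(l) = 3 - ½*(-17) = 3 + 17/2 = 23/2)
g(300)/y(-46) = (23/2)/154 = (23/2)*(1/154) = 23/308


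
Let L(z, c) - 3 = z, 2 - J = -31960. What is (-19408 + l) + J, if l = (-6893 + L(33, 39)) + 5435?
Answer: 11132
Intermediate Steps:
J = 31962 (J = 2 - 1*(-31960) = 2 + 31960 = 31962)
L(z, c) = 3 + z
l = -1422 (l = (-6893 + (3 + 33)) + 5435 = (-6893 + 36) + 5435 = -6857 + 5435 = -1422)
(-19408 + l) + J = (-19408 - 1422) + 31962 = -20830 + 31962 = 11132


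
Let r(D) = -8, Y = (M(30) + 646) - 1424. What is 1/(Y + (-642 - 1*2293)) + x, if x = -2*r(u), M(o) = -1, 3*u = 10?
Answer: 59423/3714 ≈ 16.000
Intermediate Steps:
u = 10/3 (u = (⅓)*10 = 10/3 ≈ 3.3333)
Y = -779 (Y = (-1 + 646) - 1424 = 645 - 1424 = -779)
x = 16 (x = -2*(-8) = 16)
1/(Y + (-642 - 1*2293)) + x = 1/(-779 + (-642 - 1*2293)) + 16 = 1/(-779 + (-642 - 2293)) + 16 = 1/(-779 - 2935) + 16 = 1/(-3714) + 16 = -1/3714 + 16 = 59423/3714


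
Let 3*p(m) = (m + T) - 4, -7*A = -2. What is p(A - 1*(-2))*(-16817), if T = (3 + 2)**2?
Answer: -2741171/21 ≈ -1.3053e+5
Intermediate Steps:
A = 2/7 (A = -1/7*(-2) = 2/7 ≈ 0.28571)
T = 25 (T = 5**2 = 25)
p(m) = 7 + m/3 (p(m) = ((m + 25) - 4)/3 = ((25 + m) - 4)/3 = (21 + m)/3 = 7 + m/3)
p(A - 1*(-2))*(-16817) = (7 + (2/7 - 1*(-2))/3)*(-16817) = (7 + (2/7 + 2)/3)*(-16817) = (7 + (1/3)*(16/7))*(-16817) = (7 + 16/21)*(-16817) = (163/21)*(-16817) = -2741171/21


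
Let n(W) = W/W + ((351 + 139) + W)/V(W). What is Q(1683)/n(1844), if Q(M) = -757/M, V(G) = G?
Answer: -697954/3515787 ≈ -0.19852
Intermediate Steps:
n(W) = 1 + (490 + W)/W (n(W) = W/W + ((351 + 139) + W)/W = 1 + (490 + W)/W)
Q(1683)/n(1844) = (-757/1683)/(2 + 490/1844) = (-757*1/1683)/(2 + 490*(1/1844)) = -757/(1683*(2 + 245/922)) = -757/(1683*2089/922) = -757/1683*922/2089 = -697954/3515787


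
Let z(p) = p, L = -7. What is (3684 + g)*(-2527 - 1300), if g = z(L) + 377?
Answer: -15514658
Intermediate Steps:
g = 370 (g = -7 + 377 = 370)
(3684 + g)*(-2527 - 1300) = (3684 + 370)*(-2527 - 1300) = 4054*(-3827) = -15514658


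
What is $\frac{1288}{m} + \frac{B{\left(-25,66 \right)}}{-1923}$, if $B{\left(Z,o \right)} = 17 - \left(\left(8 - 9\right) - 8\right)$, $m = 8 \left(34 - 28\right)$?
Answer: $\frac{34383}{1282} \approx 26.82$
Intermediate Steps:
$m = 48$ ($m = 8 \cdot 6 = 48$)
$B{\left(Z,o \right)} = 26$ ($B{\left(Z,o \right)} = 17 - \left(-1 - 8\right) = 17 - -9 = 17 + 9 = 26$)
$\frac{1288}{m} + \frac{B{\left(-25,66 \right)}}{-1923} = \frac{1288}{48} + \frac{26}{-1923} = 1288 \cdot \frac{1}{48} + 26 \left(- \frac{1}{1923}\right) = \frac{161}{6} - \frac{26}{1923} = \frac{34383}{1282}$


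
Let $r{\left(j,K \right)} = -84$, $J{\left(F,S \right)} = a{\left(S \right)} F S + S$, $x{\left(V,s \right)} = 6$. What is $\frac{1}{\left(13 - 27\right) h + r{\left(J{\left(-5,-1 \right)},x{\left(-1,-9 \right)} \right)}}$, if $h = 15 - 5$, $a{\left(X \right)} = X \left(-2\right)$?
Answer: $- \frac{1}{224} \approx -0.0044643$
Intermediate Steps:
$a{\left(X \right)} = - 2 X$
$J{\left(F,S \right)} = S - 2 F S^{2}$ ($J{\left(F,S \right)} = - 2 S F S + S = - 2 F S S + S = - 2 F S^{2} + S = S - 2 F S^{2}$)
$h = 10$
$\frac{1}{\left(13 - 27\right) h + r{\left(J{\left(-5,-1 \right)},x{\left(-1,-9 \right)} \right)}} = \frac{1}{\left(13 - 27\right) 10 - 84} = \frac{1}{\left(-14\right) 10 - 84} = \frac{1}{-140 - 84} = \frac{1}{-224} = - \frac{1}{224}$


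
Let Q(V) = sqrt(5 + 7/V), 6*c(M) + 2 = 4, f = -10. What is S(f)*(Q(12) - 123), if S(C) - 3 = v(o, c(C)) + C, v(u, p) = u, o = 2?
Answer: 615 - 5*sqrt(201)/6 ≈ 603.19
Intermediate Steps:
c(M) = 1/3 (c(M) = -1/3 + (1/6)*4 = -1/3 + 2/3 = 1/3)
S(C) = 5 + C (S(C) = 3 + (2 + C) = 5 + C)
S(f)*(Q(12) - 123) = (5 - 10)*(sqrt(5 + 7/12) - 123) = -5*(sqrt(5 + 7*(1/12)) - 123) = -5*(sqrt(5 + 7/12) - 123) = -5*(sqrt(67/12) - 123) = -5*(sqrt(201)/6 - 123) = -5*(-123 + sqrt(201)/6) = 615 - 5*sqrt(201)/6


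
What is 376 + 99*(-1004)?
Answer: -99020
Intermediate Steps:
376 + 99*(-1004) = 376 - 99396 = -99020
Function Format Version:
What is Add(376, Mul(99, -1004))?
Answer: -99020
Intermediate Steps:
Add(376, Mul(99, -1004)) = Add(376, -99396) = -99020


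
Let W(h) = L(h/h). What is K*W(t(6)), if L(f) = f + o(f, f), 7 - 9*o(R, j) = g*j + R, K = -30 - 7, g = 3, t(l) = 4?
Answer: -148/3 ≈ -49.333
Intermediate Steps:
K = -37
o(R, j) = 7/9 - j/3 - R/9 (o(R, j) = 7/9 - (3*j + R)/9 = 7/9 - (R + 3*j)/9 = 7/9 + (-j/3 - R/9) = 7/9 - j/3 - R/9)
L(f) = 7/9 + 5*f/9 (L(f) = f + (7/9 - f/3 - f/9) = f + (7/9 - 4*f/9) = 7/9 + 5*f/9)
W(h) = 4/3 (W(h) = 7/9 + 5*(h/h)/9 = 7/9 + (5/9)*1 = 7/9 + 5/9 = 4/3)
K*W(t(6)) = -37*4/3 = -148/3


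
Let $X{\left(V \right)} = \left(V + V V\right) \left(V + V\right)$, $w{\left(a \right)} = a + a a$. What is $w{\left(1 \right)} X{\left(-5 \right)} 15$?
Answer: $-6000$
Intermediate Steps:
$w{\left(a \right)} = a + a^{2}$
$X{\left(V \right)} = 2 V \left(V + V^{2}\right)$ ($X{\left(V \right)} = \left(V + V^{2}\right) 2 V = 2 V \left(V + V^{2}\right)$)
$w{\left(1 \right)} X{\left(-5 \right)} 15 = 1 \left(1 + 1\right) 2 \left(-5\right)^{2} \left(1 - 5\right) 15 = 1 \cdot 2 \cdot 2 \cdot 25 \left(-4\right) 15 = 2 \left(-200\right) 15 = \left(-400\right) 15 = -6000$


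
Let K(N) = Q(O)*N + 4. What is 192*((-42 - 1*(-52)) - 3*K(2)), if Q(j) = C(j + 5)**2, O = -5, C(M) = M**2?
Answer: -384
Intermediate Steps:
Q(j) = (5 + j)**4 (Q(j) = ((j + 5)**2)**2 = ((5 + j)**2)**2 = (5 + j)**4)
K(N) = 4 (K(N) = (5 - 5)**4*N + 4 = 0**4*N + 4 = 0*N + 4 = 0 + 4 = 4)
192*((-42 - 1*(-52)) - 3*K(2)) = 192*((-42 - 1*(-52)) - 3*4) = 192*((-42 + 52) - 12) = 192*(10 - 12) = 192*(-2) = -384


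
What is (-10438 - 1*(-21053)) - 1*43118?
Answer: -32503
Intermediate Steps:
(-10438 - 1*(-21053)) - 1*43118 = (-10438 + 21053) - 43118 = 10615 - 43118 = -32503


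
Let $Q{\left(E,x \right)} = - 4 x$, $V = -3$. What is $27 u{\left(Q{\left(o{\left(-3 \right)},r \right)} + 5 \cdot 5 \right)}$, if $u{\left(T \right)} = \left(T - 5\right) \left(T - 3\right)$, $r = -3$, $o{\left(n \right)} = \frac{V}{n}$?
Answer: $29376$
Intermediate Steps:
$o{\left(n \right)} = - \frac{3}{n}$
$u{\left(T \right)} = \left(-5 + T\right) \left(-3 + T\right)$
$27 u{\left(Q{\left(o{\left(-3 \right)},r \right)} + 5 \cdot 5 \right)} = 27 \left(15 + \left(\left(-4\right) \left(-3\right) + 5 \cdot 5\right)^{2} - 8 \left(\left(-4\right) \left(-3\right) + 5 \cdot 5\right)\right) = 27 \left(15 + \left(12 + 25\right)^{2} - 8 \left(12 + 25\right)\right) = 27 \left(15 + 37^{2} - 296\right) = 27 \left(15 + 1369 - 296\right) = 27 \cdot 1088 = 29376$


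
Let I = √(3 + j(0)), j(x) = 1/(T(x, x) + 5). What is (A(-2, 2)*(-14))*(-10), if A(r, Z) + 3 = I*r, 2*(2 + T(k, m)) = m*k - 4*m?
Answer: -420 - 280*√30/3 ≈ -931.21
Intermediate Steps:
T(k, m) = -2 - 2*m + k*m/2 (T(k, m) = -2 + (m*k - 4*m)/2 = -2 + (k*m - 4*m)/2 = -2 + (-4*m + k*m)/2 = -2 + (-2*m + k*m/2) = -2 - 2*m + k*m/2)
j(x) = 1/(3 + x²/2 - 2*x) (j(x) = 1/((-2 - 2*x + x*x/2) + 5) = 1/((-2 - 2*x + x²/2) + 5) = 1/((-2 + x²/2 - 2*x) + 5) = 1/(3 + x²/2 - 2*x))
I = √30/3 (I = √(3 + 2/(6 + 0² - 4*0)) = √(3 + 2/(6 + 0 + 0)) = √(3 + 2/6) = √(3 + 2*(⅙)) = √(3 + ⅓) = √(10/3) = √30/3 ≈ 1.8257)
A(r, Z) = -3 + r*√30/3 (A(r, Z) = -3 + (√30/3)*r = -3 + r*√30/3)
(A(-2, 2)*(-14))*(-10) = ((-3 + (⅓)*(-2)*√30)*(-14))*(-10) = ((-3 - 2*√30/3)*(-14))*(-10) = (42 + 28*√30/3)*(-10) = -420 - 280*√30/3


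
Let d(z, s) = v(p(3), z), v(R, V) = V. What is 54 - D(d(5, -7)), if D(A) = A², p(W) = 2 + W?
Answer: 29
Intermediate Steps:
d(z, s) = z
54 - D(d(5, -7)) = 54 - 1*5² = 54 - 1*25 = 54 - 25 = 29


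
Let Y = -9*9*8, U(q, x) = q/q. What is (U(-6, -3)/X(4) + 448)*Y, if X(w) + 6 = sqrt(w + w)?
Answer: -2031156/7 + 324*sqrt(2)/7 ≈ -2.9010e+5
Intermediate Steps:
U(q, x) = 1
Y = -648 (Y = -81*8 = -648)
X(w) = -6 + sqrt(2)*sqrt(w) (X(w) = -6 + sqrt(w + w) = -6 + sqrt(2*w) = -6 + sqrt(2)*sqrt(w))
(U(-6, -3)/X(4) + 448)*Y = (1/(-6 + sqrt(2)*sqrt(4)) + 448)*(-648) = (1/(-6 + sqrt(2)*2) + 448)*(-648) = (1/(-6 + 2*sqrt(2)) + 448)*(-648) = (448 + 1/(-6 + 2*sqrt(2)))*(-648) = -290304 - 648/(-6 + 2*sqrt(2))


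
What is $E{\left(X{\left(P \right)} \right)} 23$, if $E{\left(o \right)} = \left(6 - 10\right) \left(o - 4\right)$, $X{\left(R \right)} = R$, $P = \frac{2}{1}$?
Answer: $184$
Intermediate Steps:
$P = 2$ ($P = 2 \cdot 1 = 2$)
$E{\left(o \right)} = 16 - 4 o$ ($E{\left(o \right)} = - 4 \left(-4 + o\right) = 16 - 4 o$)
$E{\left(X{\left(P \right)} \right)} 23 = \left(16 - 8\right) 23 = 8 \cdot 23 = 184$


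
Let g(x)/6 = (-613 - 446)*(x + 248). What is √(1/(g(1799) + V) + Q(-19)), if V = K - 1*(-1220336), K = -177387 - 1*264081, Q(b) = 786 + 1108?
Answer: √283187772261244830/12227770 ≈ 43.520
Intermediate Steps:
Q(b) = 1894
K = -441468 (K = -177387 - 264081 = -441468)
g(x) = -1575792 - 6354*x (g(x) = 6*((-613 - 446)*(x + 248)) = 6*(-1059*(248 + x)) = 6*(-262632 - 1059*x) = -1575792 - 6354*x)
V = 778868 (V = -441468 - 1*(-1220336) = -441468 + 1220336 = 778868)
√(1/(g(1799) + V) + Q(-19)) = √(1/((-1575792 - 6354*1799) + 778868) + 1894) = √(1/((-1575792 - 11430846) + 778868) + 1894) = √(1/(-13006638 + 778868) + 1894) = √(1/(-12227770) + 1894) = √(-1/12227770 + 1894) = √(23159396379/12227770) = √283187772261244830/12227770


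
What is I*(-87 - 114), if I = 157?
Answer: -31557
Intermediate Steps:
I*(-87 - 114) = 157*(-87 - 114) = 157*(-201) = -31557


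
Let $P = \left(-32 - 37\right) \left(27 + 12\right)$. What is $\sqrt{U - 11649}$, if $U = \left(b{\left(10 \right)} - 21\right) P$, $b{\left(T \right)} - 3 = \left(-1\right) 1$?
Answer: $2 \sqrt{9870} \approx 198.7$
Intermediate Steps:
$b{\left(T \right)} = 2$ ($b{\left(T \right)} = 3 - 1 = 2$)
$P = -2691$ ($P = \left(-69\right) 39 = -2691$)
$U = 51129$ ($U = \left(2 - 21\right) \left(-2691\right) = \left(-19\right) \left(-2691\right) = 51129$)
$\sqrt{U - 11649} = \sqrt{51129 - 11649} = \sqrt{39480} = 2 \sqrt{9870}$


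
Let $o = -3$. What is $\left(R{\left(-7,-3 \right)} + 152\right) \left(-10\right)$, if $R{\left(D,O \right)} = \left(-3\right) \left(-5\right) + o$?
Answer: $-1640$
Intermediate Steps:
$R{\left(D,O \right)} = 12$ ($R{\left(D,O \right)} = \left(-3\right) \left(-5\right) - 3 = 15 - 3 = 12$)
$\left(R{\left(-7,-3 \right)} + 152\right) \left(-10\right) = \left(12 + 152\right) \left(-10\right) = 164 \left(-10\right) = -1640$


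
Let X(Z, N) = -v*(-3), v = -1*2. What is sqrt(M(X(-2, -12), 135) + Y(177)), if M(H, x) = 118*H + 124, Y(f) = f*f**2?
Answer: sqrt(5544649) ≈ 2354.7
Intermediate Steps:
v = -2
X(Z, N) = -6 (X(Z, N) = -1*(-2)*(-3) = 2*(-3) = -6)
Y(f) = f**3
M(H, x) = 124 + 118*H
sqrt(M(X(-2, -12), 135) + Y(177)) = sqrt((124 + 118*(-6)) + 177**3) = sqrt((124 - 708) + 5545233) = sqrt(-584 + 5545233) = sqrt(5544649)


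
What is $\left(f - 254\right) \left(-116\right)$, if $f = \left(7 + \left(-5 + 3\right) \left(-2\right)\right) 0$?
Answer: $29464$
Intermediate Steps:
$f = 0$ ($f = \left(7 - -4\right) 0 = \left(7 + 4\right) 0 = 11 \cdot 0 = 0$)
$\left(f - 254\right) \left(-116\right) = \left(0 - 254\right) \left(-116\right) = \left(-254\right) \left(-116\right) = 29464$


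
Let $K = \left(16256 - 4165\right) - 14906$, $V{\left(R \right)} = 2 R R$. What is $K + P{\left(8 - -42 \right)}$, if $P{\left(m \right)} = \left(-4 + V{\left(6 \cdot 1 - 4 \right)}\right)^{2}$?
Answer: $-2799$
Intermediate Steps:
$V{\left(R \right)} = 2 R^{2}$
$K = -2815$ ($K = 12091 - 14906 = -2815$)
$P{\left(m \right)} = 16$ ($P{\left(m \right)} = \left(-4 + 2 \left(6 \cdot 1 - 4\right)^{2}\right)^{2} = \left(-4 + 2 \left(6 - 4\right)^{2}\right)^{2} = \left(-4 + 2 \cdot 2^{2}\right)^{2} = \left(-4 + 2 \cdot 4\right)^{2} = \left(-4 + 8\right)^{2} = 4^{2} = 16$)
$K + P{\left(8 - -42 \right)} = -2815 + 16 = -2799$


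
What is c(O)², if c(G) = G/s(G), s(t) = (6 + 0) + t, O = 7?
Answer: 49/169 ≈ 0.28994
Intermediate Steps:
s(t) = 6 + t
c(G) = G/(6 + G)
c(O)² = (7/(6 + 7))² = (7/13)² = 49/169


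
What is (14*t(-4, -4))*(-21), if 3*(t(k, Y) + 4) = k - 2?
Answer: 1764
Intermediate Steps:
t(k, Y) = -14/3 + k/3 (t(k, Y) = -4 + (k - 2)/3 = -4 + (-2 + k)/3 = -4 + (-⅔ + k/3) = -14/3 + k/3)
(14*t(-4, -4))*(-21) = (14*(-14/3 + (⅓)*(-4)))*(-21) = (14*(-14/3 - 4/3))*(-21) = (14*(-6))*(-21) = -84*(-21) = 1764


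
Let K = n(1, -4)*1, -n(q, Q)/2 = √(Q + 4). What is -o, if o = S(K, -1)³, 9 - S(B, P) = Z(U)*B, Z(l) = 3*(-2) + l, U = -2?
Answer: -729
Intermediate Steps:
n(q, Q) = -2*√(4 + Q) (n(q, Q) = -2*√(Q + 4) = -2*√(4 + Q))
Z(l) = -6 + l
K = 0 (K = -2*√(4 - 4)*1 = -2*√0*1 = -2*0*1 = 0*1 = 0)
S(B, P) = 9 + 8*B (S(B, P) = 9 - (-6 - 2)*B = 9 - (-8)*B = 9 + 8*B)
o = 729 (o = (9 + 8*0)³ = (9 + 0)³ = 9³ = 729)
-o = -1*729 = -729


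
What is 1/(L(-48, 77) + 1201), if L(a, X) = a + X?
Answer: 1/1230 ≈ 0.00081301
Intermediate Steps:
L(a, X) = X + a
1/(L(-48, 77) + 1201) = 1/((77 - 48) + 1201) = 1/(29 + 1201) = 1/1230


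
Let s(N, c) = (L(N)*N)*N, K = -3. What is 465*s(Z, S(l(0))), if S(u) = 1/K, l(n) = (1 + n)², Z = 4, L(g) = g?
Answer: 29760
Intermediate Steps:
S(u) = -⅓ (S(u) = 1/(-3) = -⅓)
s(N, c) = N³ (s(N, c) = (N*N)*N = N²*N = N³)
465*s(Z, S(l(0))) = 465*4³ = 465*64 = 29760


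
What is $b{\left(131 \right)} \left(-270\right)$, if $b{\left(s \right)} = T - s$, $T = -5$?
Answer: $36720$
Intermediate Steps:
$b{\left(s \right)} = -5 - s$
$b{\left(131 \right)} \left(-270\right) = \left(-5 - 131\right) \left(-270\right) = \left(-136\right) \left(-270\right) = 36720$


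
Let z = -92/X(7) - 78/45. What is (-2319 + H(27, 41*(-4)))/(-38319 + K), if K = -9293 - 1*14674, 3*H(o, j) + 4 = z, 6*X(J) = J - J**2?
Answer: 729707/19620090 ≈ 0.037192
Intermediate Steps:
X(J) = -J**2/6 + J/6 (X(J) = (J - J**2)/6 = -J**2/6 + J/6)
z = 1198/105 (z = -92*6/(7*(1 - 1*7)) - 78/45 = -92*6/(7*(1 - 7)) - 78*1/45 = -92/((1/6)*7*(-6)) - 26/15 = -92/(-7) - 26/15 = -92*(-1/7) - 26/15 = 92/7 - 26/15 = 1198/105 ≈ 11.410)
H(o, j) = 778/315 (H(o, j) = -4/3 + (1/3)*(1198/105) = -4/3 + 1198/315 = 778/315)
K = -23967 (K = -9293 - 14674 = -23967)
(-2319 + H(27, 41*(-4)))/(-38319 + K) = (-2319 + 778/315)/(-38319 - 23967) = -729707/315/(-62286) = -729707/315*(-1/62286) = 729707/19620090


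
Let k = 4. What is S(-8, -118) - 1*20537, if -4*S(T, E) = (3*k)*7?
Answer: -20558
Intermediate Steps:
S(T, E) = -21 (S(T, E) = -3*4*7/4 = -3*7 = -1/4*84 = -21)
S(-8, -118) - 1*20537 = -21 - 1*20537 = -21 - 20537 = -20558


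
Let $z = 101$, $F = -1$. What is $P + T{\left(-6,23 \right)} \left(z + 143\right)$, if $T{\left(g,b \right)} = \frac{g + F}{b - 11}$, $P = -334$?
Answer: $- \frac{1429}{3} \approx -476.33$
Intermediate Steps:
$T{\left(g,b \right)} = \frac{-1 + g}{-11 + b}$ ($T{\left(g,b \right)} = \frac{g - 1}{b - 11} = \frac{-1 + g}{-11 + b}$)
$P + T{\left(-6,23 \right)} \left(z + 143\right) = -334 + \frac{-1 - 6}{-11 + 23} \left(101 + 143\right) = -334 + \frac{1}{12} \left(-7\right) 244 = -334 - \frac{427}{3} = - \frac{1429}{3}$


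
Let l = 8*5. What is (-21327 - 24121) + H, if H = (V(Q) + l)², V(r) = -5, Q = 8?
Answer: -44223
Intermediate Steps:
l = 40
H = 1225 (H = (-5 + 40)² = 35² = 1225)
(-21327 - 24121) + H = (-21327 - 24121) + 1225 = -45448 + 1225 = -44223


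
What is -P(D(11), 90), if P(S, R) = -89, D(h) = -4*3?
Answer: 89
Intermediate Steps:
D(h) = -12
-P(D(11), 90) = -1*(-89) = 89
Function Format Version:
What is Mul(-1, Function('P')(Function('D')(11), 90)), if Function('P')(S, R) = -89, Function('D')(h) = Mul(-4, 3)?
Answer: 89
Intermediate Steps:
Function('D')(h) = -12
Mul(-1, Function('P')(Function('D')(11), 90)) = Mul(-1, -89) = 89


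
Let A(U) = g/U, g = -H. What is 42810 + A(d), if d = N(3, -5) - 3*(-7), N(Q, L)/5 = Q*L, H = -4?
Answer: 1155868/27 ≈ 42810.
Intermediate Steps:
N(Q, L) = 5*L*Q (N(Q, L) = 5*(Q*L) = 5*(L*Q) = 5*L*Q)
d = -54 (d = 5*(-5)*3 - 3*(-7) = -75 + 21 = -54)
g = 4 (g = -1*(-4) = 4)
A(U) = 4/U
42810 + A(d) = 42810 + 4/(-54) = 42810 + 4*(-1/54) = 42810 - 2/27 = 1155868/27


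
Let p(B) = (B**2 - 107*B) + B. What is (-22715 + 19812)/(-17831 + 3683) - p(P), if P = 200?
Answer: -265979497/14148 ≈ -18800.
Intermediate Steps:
p(B) = B**2 - 106*B
(-22715 + 19812)/(-17831 + 3683) - p(P) = (-22715 + 19812)/(-17831 + 3683) - 200*(-106 + 200) = -2903/(-14148) - 200*94 = -2903*(-1/14148) - 1*18800 = 2903/14148 - 18800 = -265979497/14148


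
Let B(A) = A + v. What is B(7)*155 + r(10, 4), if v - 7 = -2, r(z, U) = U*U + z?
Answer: 1886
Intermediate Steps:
r(z, U) = z + U² (r(z, U) = U² + z = z + U²)
v = 5 (v = 7 - 2 = 5)
B(A) = 5 + A (B(A) = A + 5 = 5 + A)
B(7)*155 + r(10, 4) = (5 + 7)*155 + (10 + 4²) = 12*155 + (10 + 16) = 1860 + 26 = 1886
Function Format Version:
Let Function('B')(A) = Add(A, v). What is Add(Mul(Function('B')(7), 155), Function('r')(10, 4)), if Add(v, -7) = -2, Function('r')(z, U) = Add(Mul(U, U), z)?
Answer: 1886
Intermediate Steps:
Function('r')(z, U) = Add(z, Pow(U, 2)) (Function('r')(z, U) = Add(Pow(U, 2), z) = Add(z, Pow(U, 2)))
v = 5 (v = Add(7, -2) = 5)
Function('B')(A) = Add(5, A) (Function('B')(A) = Add(A, 5) = Add(5, A))
Add(Mul(Function('B')(7), 155), Function('r')(10, 4)) = Add(Mul(Add(5, 7), 155), Add(10, Pow(4, 2))) = Add(Mul(12, 155), Add(10, 16)) = Add(1860, 26) = 1886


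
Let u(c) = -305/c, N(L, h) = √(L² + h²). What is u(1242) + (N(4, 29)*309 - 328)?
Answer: -407681/1242 + 309*√857 ≈ 8717.6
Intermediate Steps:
u(1242) + (N(4, 29)*309 - 328) = -305/1242 + (√(4² + 29²)*309 - 328) = -305*1/1242 + (√(16 + 841)*309 - 328) = -305/1242 + (√857*309 - 328) = -305/1242 + (309*√857 - 328) = -305/1242 + (-328 + 309*√857) = -407681/1242 + 309*√857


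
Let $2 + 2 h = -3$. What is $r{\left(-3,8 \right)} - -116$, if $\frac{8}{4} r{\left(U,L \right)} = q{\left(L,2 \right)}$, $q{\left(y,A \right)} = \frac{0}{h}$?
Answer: $116$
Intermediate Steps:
$h = - \frac{5}{2}$ ($h = -1 + \frac{1}{2} \left(-3\right) = -1 - \frac{3}{2} = - \frac{5}{2} \approx -2.5$)
$q{\left(y,A \right)} = 0$ ($q{\left(y,A \right)} = \frac{0}{- \frac{5}{2}} = 0 \left(- \frac{2}{5}\right) = 0$)
$r{\left(U,L \right)} = 0$ ($r{\left(U,L \right)} = \frac{1}{2} \cdot 0 = 0$)
$r{\left(-3,8 \right)} - -116 = 0 - -116 = 0 + 116 = 116$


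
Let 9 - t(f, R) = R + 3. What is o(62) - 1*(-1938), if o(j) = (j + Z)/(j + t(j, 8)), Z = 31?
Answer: 38791/20 ≈ 1939.6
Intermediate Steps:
t(f, R) = 6 - R (t(f, R) = 9 - (R + 3) = 9 - (3 + R) = 9 + (-3 - R) = 6 - R)
o(j) = (31 + j)/(-2 + j) (o(j) = (j + 31)/(j + (6 - 1*8)) = (31 + j)/(j + (6 - 8)) = (31 + j)/(j - 2) = (31 + j)/(-2 + j))
o(62) - 1*(-1938) = (31 + 62)/(-2 + 62) - 1*(-1938) = 93/60 + 1938 = (1/60)*93 + 1938 = 31/20 + 1938 = 38791/20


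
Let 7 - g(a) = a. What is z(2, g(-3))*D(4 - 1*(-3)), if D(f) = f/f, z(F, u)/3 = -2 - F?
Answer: -12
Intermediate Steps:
g(a) = 7 - a
z(F, u) = -6 - 3*F (z(F, u) = 3*(-2 - F) = -6 - 3*F)
D(f) = 1
z(2, g(-3))*D(4 - 1*(-3)) = (-6 - 3*2)*1 = (-6 - 6)*1 = -12*1 = -12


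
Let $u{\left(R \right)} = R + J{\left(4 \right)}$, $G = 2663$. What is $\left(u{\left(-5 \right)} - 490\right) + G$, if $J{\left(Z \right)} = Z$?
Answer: $2172$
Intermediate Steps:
$u{\left(R \right)} = 4 + R$ ($u{\left(R \right)} = R + 4 = 4 + R$)
$\left(u{\left(-5 \right)} - 490\right) + G = \left(\left(4 - 5\right) - 490\right) + 2663 = \left(-1 - 490\right) + 2663 = -491 + 2663 = 2172$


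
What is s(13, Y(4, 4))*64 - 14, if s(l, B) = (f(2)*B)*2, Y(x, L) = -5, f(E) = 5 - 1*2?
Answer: -1934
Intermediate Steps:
f(E) = 3 (f(E) = 5 - 2 = 3)
s(l, B) = 6*B (s(l, B) = (3*B)*2 = 6*B)
s(13, Y(4, 4))*64 - 14 = (6*(-5))*64 - 14 = -30*64 - 14 = -1920 - 14 = -1934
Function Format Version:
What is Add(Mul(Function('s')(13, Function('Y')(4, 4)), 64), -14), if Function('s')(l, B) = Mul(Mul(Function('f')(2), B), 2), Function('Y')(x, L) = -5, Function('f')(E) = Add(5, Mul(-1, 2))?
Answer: -1934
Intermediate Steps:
Function('f')(E) = 3 (Function('f')(E) = Add(5, -2) = 3)
Function('s')(l, B) = Mul(6, B) (Function('s')(l, B) = Mul(Mul(3, B), 2) = Mul(6, B))
Add(Mul(Function('s')(13, Function('Y')(4, 4)), 64), -14) = Add(Mul(Mul(6, -5), 64), -14) = Add(Mul(-30, 64), -14) = Add(-1920, -14) = -1934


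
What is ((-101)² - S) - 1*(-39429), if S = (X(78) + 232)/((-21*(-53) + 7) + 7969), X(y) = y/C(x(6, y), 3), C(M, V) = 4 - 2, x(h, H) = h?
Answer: 451086799/9089 ≈ 49630.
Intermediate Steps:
C(M, V) = 2
X(y) = y/2
S = 271/9089 (S = ((½)*78 + 232)/((-21*(-53) + 7) + 7969) = (39 + 232)/((1113 + 7) + 7969) = 271/(1120 + 7969) = 271/9089 ≈ 0.029816)
((-101)² - S) - 1*(-39429) = ((-101)² - 1*271/9089) - 1*(-39429) = (10201 - 271/9089) + 39429 = 92716618/9089 + 39429 = 451086799/9089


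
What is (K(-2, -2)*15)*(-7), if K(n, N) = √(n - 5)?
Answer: -105*I*√7 ≈ -277.8*I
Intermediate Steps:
K(n, N) = √(-5 + n)
(K(-2, -2)*15)*(-7) = (√(-5 - 2)*15)*(-7) = (√(-7)*15)*(-7) = ((I*√7)*15)*(-7) = (15*I*√7)*(-7) = -105*I*√7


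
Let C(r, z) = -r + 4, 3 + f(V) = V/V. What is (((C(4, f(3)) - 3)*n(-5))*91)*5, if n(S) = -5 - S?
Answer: 0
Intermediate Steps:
f(V) = -2 (f(V) = -3 + V/V = -3 + 1 = -2)
C(r, z) = 4 - r
(((C(4, f(3)) - 3)*n(-5))*91)*5 = ((((4 - 1*4) - 3)*(-5 - 1*(-5)))*91)*5 = ((((4 - 4) - 3)*(-5 + 5))*91)*5 = (((0 - 3)*0)*91)*5 = (-3*0*91)*5 = (0*91)*5 = 0*5 = 0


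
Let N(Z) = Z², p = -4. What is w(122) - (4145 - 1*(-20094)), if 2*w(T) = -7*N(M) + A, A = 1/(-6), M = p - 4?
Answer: -293557/12 ≈ -24463.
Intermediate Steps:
M = -8 (M = -4 - 4 = -8)
A = -⅙ ≈ -0.16667
w(T) = -2689/12 (w(T) = (-7*(-8)² - ⅙)/2 = (-7*64 - ⅙)/2 = (-448 - ⅙)/2 = (½)*(-2689/6) = -2689/12)
w(122) - (4145 - 1*(-20094)) = -2689/12 - (4145 - 1*(-20094)) = -2689/12 - (4145 + 20094) = -2689/12 - 1*24239 = -2689/12 - 24239 = -293557/12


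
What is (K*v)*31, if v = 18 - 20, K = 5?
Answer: -310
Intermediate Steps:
v = -2
(K*v)*31 = (5*(-2))*31 = -10*31 = -310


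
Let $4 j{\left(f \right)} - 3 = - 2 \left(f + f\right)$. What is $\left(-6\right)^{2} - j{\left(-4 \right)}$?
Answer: $\frac{125}{4} \approx 31.25$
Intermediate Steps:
$j{\left(f \right)} = \frac{3}{4} - f$ ($j{\left(f \right)} = \frac{3}{4} + \frac{\left(-1\right) 2 \left(f + f\right)}{4} = \frac{3}{4} + \frac{\left(-1\right) 2 \cdot 2 f}{4} = \frac{3}{4} + \frac{\left(-1\right) 4 f}{4} = \frac{3}{4} + \frac{\left(-4\right) f}{4} = \frac{3}{4} - f$)
$\left(-6\right)^{2} - j{\left(-4 \right)} = \left(-6\right)^{2} - \left(\frac{3}{4} - -4\right) = 36 - \left(\frac{3}{4} + 4\right) = 36 - \frac{19}{4} = \frac{125}{4}$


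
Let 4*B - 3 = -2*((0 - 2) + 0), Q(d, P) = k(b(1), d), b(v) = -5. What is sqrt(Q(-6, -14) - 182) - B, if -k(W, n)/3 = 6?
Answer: -7/4 + 10*I*sqrt(2) ≈ -1.75 + 14.142*I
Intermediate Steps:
k(W, n) = -18 (k(W, n) = -3*6 = -18)
Q(d, P) = -18
B = 7/4 (B = 3/4 + (-2*((0 - 2) + 0))/4 = 3/4 + (-2*(-2 + 0))/4 = 3/4 + (-2*(-2))/4 = 3/4 + (1/4)*4 = 3/4 + 1 = 7/4 ≈ 1.7500)
sqrt(Q(-6, -14) - 182) - B = sqrt(-18 - 182) - 1*7/4 = sqrt(-200) - 7/4 = 10*I*sqrt(2) - 7/4 = -7/4 + 10*I*sqrt(2)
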